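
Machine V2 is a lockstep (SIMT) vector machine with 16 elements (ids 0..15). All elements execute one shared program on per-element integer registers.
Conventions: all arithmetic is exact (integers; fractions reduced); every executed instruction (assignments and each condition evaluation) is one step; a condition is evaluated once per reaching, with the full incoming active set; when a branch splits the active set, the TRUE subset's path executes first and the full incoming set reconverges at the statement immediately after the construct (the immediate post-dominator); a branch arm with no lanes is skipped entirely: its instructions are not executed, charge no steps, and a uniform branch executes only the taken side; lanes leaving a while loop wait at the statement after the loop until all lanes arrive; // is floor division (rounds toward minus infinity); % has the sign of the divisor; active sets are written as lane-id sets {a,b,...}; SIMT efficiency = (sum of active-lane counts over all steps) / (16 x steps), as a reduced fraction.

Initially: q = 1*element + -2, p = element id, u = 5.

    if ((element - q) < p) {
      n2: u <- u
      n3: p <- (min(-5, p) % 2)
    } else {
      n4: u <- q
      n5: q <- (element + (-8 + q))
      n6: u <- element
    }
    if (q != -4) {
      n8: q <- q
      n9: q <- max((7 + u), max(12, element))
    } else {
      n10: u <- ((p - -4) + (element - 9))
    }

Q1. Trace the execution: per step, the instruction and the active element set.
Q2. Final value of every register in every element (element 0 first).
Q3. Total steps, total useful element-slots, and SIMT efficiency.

step 0: eval ((element - q) < p)     {0,1,2,3,4,5,6,7,8,9,10,11,12,13,14,15}
step 1: u <- u                       {3,4,5,6,7,8,9,10,11,12,13,14,15}
step 2: p <- (min(-5, p) % 2)        {3,4,5,6,7,8,9,10,11,12,13,14,15}
step 3: u <- q                       {0,1,2}
step 4: q <- (element + (-8 + q))    {0,1,2}
step 5: u <- element                 {0,1,2}
step 6: eval (q != -4)               {0,1,2,3,4,5,6,7,8,9,10,11,12,13,14,15}
step 7: q <- q                       {0,1,2,3,4,5,6,7,8,9,10,11,12,13,14,15}
step 8: q <- max((7 + u), max(12, element)) {0,1,2,3,4,5,6,7,8,9,10,11,12,13,14,15}

Answer: 9 steps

q: 12,12,12,12,12,12,12,12,12,12,12,12,12,13,14,15
p: 0,1,2,1,1,1,1,1,1,1,1,1,1,1,1,1
u: 0,1,2,5,5,5,5,5,5,5,5,5,5,5,5,5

steps = 9; useful = 99; efficiency = 99/144 = 11/16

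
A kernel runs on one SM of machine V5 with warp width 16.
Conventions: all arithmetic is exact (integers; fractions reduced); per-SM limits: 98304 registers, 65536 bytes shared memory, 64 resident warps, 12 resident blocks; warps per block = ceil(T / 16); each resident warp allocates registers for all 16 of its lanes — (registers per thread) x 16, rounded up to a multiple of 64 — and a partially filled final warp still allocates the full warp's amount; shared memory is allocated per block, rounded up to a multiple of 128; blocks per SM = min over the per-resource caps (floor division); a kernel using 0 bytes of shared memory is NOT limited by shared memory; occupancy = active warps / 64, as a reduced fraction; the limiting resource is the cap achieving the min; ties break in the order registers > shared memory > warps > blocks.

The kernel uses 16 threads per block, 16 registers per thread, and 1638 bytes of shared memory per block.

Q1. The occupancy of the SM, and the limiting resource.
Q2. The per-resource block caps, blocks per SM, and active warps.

Answer: occupancy 3/16, limited by blocks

registers: 384 blocks
shared memory: 39 blocks
warps: 64 blocks
blocks: 12 blocks

Answer: 12 blocks, 12 active warps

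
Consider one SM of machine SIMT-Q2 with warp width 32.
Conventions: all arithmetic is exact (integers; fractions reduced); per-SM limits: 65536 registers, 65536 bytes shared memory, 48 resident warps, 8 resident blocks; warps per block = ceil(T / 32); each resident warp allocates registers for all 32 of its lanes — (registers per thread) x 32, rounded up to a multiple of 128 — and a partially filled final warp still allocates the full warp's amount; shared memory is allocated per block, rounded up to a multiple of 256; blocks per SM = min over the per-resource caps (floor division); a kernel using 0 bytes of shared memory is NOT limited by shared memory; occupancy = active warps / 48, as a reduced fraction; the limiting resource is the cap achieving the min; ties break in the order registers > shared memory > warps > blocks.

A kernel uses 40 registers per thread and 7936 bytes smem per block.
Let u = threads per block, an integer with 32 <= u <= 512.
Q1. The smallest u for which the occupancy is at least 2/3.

Answer: u = 97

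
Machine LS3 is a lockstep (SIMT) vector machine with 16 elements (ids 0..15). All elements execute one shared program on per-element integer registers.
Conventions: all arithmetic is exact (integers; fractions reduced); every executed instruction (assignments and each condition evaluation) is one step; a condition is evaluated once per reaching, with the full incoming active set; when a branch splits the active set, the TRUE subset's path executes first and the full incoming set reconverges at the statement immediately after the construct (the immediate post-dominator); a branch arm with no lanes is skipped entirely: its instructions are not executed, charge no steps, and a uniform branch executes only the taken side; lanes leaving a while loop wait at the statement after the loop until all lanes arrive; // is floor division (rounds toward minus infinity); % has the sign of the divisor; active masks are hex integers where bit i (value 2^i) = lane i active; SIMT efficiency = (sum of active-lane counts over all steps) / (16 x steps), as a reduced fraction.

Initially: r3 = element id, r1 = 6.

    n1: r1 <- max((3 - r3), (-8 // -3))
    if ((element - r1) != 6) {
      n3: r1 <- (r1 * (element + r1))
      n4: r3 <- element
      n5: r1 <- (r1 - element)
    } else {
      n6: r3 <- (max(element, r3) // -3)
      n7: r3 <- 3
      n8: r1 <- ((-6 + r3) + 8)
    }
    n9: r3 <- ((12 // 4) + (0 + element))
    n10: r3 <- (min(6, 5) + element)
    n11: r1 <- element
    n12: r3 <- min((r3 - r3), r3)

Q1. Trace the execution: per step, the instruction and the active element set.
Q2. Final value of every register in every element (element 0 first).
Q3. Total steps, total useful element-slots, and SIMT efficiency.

step 0: r1 <- max((3 - r3), (-8 // -3)) 0xffff
step 1: eval ((element - r1) != 6)   0xffff
step 2: r1 <- (r1 * (element + r1))  0xfeff
step 3: r3 <- element                0xfeff
step 4: r1 <- (r1 - element)         0xfeff
step 5: r3 <- (max(element, r3) // -3) 0x0100
step 6: r3 <- 3                      0x0100
step 7: r1 <- ((-6 + r3) + 8)        0x0100
step 8: r3 <- ((12 // 4) + (0 + element)) 0xffff
step 9: r3 <- (min(6, 5) + element)  0xffff
step 10: r1 <- element                0xffff
step 11: r3 <- min((r3 - r3), r3)     0xffff

Answer: 12 steps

r3: 0,0,0,0,0,0,0,0,0,0,0,0,0,0,0,0
r1: 0,1,2,3,4,5,6,7,8,9,10,11,12,13,14,15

steps = 12; useful = 144; efficiency = 144/192 = 3/4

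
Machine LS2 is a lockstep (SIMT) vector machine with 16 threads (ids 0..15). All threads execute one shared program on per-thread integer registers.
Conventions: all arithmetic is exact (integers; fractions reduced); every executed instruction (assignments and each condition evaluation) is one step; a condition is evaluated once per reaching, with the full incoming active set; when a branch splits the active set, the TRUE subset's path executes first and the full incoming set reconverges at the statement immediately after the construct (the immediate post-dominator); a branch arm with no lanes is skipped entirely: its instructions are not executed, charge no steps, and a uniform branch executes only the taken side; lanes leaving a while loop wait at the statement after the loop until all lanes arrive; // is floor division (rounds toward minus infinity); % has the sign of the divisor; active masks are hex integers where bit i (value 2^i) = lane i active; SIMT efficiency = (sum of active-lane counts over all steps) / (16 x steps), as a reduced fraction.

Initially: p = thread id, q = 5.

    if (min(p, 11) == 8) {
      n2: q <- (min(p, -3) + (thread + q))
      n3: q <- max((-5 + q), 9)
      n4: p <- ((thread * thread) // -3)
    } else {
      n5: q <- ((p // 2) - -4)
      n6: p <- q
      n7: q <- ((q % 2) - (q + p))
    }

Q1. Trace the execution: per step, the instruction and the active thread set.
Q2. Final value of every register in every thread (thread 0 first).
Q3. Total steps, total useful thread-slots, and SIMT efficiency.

step 0: eval (min(p, 11) == 8)       0xffff
step 1: q <- (min(p, -3) + (thread + q)) 0x0100
step 2: q <- max((-5 + q), 9)        0x0100
step 3: p <- ((thread * thread) // -3) 0x0100
step 4: q <- ((p // 2) - -4)         0xfeff
step 5: p <- q                       0xfeff
step 6: q <- ((q % 2) - (q + p))     0xfeff

Answer: 7 steps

p: 4,4,5,5,6,6,7,7,-22,8,9,9,10,10,11,11
q: -8,-8,-9,-9,-12,-12,-13,-13,9,-16,-17,-17,-20,-20,-21,-21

steps = 7; useful = 64; efficiency = 64/112 = 4/7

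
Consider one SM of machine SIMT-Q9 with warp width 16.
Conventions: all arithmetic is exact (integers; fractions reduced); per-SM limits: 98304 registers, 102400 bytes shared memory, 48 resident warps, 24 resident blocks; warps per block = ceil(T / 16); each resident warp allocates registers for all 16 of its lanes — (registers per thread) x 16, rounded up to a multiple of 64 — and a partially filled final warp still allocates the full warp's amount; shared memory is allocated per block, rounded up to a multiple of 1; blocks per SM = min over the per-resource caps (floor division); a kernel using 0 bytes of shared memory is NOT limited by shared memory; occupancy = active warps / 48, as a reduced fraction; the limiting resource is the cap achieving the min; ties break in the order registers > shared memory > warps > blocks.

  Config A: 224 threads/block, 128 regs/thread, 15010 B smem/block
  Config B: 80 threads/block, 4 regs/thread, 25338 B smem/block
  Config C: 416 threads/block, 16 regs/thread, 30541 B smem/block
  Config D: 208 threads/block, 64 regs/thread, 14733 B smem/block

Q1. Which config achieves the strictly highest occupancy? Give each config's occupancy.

occupancies: A 7/8, B 5/12, C 13/24, D 13/16

Answer: A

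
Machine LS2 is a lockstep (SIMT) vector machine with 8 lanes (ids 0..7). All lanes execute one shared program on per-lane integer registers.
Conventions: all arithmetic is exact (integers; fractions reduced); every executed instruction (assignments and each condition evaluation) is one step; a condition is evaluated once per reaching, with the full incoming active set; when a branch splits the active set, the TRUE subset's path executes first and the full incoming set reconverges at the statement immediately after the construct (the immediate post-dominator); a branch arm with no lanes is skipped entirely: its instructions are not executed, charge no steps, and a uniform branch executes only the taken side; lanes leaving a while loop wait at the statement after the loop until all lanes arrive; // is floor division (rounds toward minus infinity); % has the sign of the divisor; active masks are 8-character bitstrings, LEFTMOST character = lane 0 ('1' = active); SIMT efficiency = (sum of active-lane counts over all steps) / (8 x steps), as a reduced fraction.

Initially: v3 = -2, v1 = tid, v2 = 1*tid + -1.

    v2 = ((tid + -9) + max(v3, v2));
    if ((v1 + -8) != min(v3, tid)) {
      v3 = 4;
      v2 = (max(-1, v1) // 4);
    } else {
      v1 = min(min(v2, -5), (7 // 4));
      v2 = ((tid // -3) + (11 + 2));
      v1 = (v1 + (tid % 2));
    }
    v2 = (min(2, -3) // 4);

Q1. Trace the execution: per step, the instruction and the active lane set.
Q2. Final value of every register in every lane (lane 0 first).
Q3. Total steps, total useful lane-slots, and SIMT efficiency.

step 0: v2 <- ((tid + -9) + max(v3, v2)) 11111111
step 1: eval ((v1 + -8) != min(v3, tid)) 11111111
step 2: v3 <- 4                      11111101
step 3: v2 <- (max(-1, v1) // 4)     11111101
step 4: v1 <- min(min(v2, -5), (7 // 4)) 00000010
step 5: v2 <- ((tid // -3) + (11 + 2)) 00000010
step 6: v1 <- (v1 + (tid % 2))       00000010
step 7: v2 <- (min(2, -3) // 4)      11111111

Answer: 8 steps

v3: 4,4,4,4,4,4,-2,4
v1: 0,1,2,3,4,5,-5,7
v2: -1,-1,-1,-1,-1,-1,-1,-1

steps = 8; useful = 41; efficiency = 41/64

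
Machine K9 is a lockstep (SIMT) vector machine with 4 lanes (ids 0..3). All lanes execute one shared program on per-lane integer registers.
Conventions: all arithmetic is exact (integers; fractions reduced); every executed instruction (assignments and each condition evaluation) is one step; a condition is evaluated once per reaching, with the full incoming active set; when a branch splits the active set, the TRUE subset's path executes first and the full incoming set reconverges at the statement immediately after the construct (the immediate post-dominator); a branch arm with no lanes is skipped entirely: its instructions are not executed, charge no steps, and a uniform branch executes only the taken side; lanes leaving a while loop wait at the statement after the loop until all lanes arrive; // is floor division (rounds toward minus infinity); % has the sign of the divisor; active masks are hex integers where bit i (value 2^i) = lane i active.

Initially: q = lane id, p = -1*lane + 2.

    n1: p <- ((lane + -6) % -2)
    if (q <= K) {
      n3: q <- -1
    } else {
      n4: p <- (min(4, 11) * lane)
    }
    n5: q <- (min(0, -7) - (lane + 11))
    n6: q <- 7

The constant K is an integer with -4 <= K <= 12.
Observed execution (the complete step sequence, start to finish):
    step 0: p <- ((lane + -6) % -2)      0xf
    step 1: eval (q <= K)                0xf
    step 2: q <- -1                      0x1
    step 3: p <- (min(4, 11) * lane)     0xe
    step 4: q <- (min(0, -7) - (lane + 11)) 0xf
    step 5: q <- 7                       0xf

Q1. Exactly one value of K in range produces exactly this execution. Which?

Answer: K = 0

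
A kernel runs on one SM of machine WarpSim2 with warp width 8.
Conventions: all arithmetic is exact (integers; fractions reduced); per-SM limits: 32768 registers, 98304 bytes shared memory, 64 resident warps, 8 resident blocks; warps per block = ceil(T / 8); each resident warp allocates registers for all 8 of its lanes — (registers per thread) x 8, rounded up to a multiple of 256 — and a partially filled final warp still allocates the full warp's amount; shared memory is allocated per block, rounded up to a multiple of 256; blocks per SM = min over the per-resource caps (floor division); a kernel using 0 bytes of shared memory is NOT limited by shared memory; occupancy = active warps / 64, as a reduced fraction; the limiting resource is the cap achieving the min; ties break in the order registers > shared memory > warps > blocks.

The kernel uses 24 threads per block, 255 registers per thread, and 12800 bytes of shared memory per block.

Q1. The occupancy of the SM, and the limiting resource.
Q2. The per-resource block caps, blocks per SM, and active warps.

Answer: occupancy 15/64, limited by registers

registers: 5 blocks
shared memory: 7 blocks
warps: 21 blocks
blocks: 8 blocks

Answer: 5 blocks, 15 active warps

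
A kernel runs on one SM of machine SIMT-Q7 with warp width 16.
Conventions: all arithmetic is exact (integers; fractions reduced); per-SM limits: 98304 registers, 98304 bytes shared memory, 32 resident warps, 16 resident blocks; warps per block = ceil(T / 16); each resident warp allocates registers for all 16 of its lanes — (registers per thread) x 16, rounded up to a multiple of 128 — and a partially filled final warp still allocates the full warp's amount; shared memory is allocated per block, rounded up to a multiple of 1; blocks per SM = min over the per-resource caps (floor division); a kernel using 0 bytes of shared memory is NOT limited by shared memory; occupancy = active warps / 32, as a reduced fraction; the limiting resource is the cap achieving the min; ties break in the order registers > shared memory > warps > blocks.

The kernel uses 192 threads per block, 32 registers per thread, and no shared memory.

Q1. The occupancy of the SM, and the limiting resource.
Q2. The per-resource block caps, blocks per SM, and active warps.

Answer: occupancy 3/4, limited by warps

registers: 16 blocks
shared memory: no limit (kernel uses none)
warps: 2 blocks
blocks: 16 blocks

Answer: 2 blocks, 24 active warps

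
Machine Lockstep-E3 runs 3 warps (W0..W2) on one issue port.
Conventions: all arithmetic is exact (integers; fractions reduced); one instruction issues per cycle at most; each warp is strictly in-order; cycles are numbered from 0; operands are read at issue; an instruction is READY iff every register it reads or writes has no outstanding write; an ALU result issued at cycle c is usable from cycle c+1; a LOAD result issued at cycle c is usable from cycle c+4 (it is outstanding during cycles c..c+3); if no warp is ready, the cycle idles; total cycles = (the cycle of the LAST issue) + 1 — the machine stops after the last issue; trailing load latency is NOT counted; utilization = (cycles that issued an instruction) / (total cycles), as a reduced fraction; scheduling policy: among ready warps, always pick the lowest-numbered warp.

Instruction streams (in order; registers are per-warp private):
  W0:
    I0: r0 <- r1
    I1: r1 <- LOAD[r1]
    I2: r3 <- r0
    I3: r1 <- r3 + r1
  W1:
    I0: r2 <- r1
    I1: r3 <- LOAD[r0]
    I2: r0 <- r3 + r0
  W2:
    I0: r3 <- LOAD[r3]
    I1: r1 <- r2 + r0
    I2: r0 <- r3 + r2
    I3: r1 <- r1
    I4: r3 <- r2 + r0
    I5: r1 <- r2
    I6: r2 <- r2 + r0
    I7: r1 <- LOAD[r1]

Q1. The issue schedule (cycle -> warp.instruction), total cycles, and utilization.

cycle 0: W0.I0
cycle 1: W0.I1
cycle 2: W0.I2
cycle 3: W1.I0
cycle 4: W1.I1
cycle 5: W0.I3
cycle 6: W2.I0
cycle 7: W2.I1
cycle 8: W1.I2
cycle 9: idle
cycle 10: W2.I2
cycle 11: W2.I3
cycle 12: W2.I4
cycle 13: W2.I5
cycle 14: W2.I6
cycle 15: W2.I7

Answer: 16 cycles, utilization 15/16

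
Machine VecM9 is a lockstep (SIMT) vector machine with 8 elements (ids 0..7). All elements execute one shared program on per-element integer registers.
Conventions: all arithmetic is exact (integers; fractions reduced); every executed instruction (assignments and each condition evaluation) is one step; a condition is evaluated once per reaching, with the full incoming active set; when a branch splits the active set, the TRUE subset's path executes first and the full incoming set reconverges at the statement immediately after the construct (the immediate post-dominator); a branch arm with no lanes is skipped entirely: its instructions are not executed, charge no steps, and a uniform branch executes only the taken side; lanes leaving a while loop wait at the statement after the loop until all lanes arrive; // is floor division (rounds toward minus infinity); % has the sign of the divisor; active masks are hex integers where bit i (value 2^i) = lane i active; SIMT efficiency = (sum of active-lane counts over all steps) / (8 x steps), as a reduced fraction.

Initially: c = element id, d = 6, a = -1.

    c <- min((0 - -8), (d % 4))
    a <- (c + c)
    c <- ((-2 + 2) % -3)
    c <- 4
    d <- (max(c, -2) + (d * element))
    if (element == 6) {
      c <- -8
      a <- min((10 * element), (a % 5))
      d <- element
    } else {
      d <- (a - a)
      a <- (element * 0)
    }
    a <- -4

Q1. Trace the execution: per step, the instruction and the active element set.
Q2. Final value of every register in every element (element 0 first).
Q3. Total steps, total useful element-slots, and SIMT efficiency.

step 0: c <- min((0 - -8), (d % 4))  0xff
step 1: a <- (c + c)                 0xff
step 2: c <- ((-2 + 2) % -3)         0xff
step 3: c <- 4                       0xff
step 4: d <- (max(c, -2) + (d * element)) 0xff
step 5: eval (element == 6)          0xff
step 6: c <- -8                      0x40
step 7: a <- min((10 * element), (a % 5)) 0x40
step 8: d <- element                 0x40
step 9: d <- (a - a)                 0xbf
step 10: a <- (element * 0)           0xbf
step 11: a <- -4                      0xff

Answer: 12 steps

c: 4,4,4,4,4,4,-8,4
d: 0,0,0,0,0,0,6,0
a: -4,-4,-4,-4,-4,-4,-4,-4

steps = 12; useful = 73; efficiency = 73/96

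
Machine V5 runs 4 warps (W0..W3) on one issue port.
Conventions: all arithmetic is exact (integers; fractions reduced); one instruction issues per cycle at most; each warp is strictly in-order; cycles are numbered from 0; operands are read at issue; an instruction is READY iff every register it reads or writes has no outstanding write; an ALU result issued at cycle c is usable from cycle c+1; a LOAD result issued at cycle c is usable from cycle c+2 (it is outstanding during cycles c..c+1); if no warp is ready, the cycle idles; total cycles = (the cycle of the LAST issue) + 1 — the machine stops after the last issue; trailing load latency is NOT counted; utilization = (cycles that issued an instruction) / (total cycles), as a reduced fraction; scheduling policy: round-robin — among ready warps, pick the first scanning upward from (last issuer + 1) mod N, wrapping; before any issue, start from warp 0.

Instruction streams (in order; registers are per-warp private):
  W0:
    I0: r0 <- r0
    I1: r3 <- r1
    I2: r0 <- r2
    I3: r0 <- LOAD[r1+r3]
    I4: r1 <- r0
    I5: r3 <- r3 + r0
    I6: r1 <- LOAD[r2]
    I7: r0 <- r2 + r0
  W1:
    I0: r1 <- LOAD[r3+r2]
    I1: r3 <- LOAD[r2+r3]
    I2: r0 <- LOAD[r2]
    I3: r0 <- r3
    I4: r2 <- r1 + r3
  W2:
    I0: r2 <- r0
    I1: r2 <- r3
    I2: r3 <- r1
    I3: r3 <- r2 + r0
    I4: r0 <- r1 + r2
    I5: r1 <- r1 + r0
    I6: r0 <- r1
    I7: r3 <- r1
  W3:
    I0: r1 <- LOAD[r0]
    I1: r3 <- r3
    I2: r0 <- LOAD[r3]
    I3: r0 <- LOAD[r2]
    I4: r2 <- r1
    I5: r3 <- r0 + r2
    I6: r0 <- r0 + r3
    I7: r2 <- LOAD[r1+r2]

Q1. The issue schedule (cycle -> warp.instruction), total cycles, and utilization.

cycle 0: W0.I0
cycle 1: W1.I0
cycle 2: W2.I0
cycle 3: W3.I0
cycle 4: W0.I1
cycle 5: W1.I1
cycle 6: W2.I1
cycle 7: W3.I1
cycle 8: W0.I2
cycle 9: W1.I2
cycle 10: W2.I2
cycle 11: W3.I2
cycle 12: W0.I3
cycle 13: W1.I3
cycle 14: W2.I3
cycle 15: W3.I3
cycle 16: W0.I4
cycle 17: W1.I4
cycle 18: W2.I4
cycle 19: W3.I4
cycle 20: W0.I5
cycle 21: W2.I5
cycle 22: W3.I5
cycle 23: W0.I6
cycle 24: W2.I6
cycle 25: W3.I6
cycle 26: W0.I7
cycle 27: W2.I7
cycle 28: W3.I7

Answer: 29 cycles, utilization 1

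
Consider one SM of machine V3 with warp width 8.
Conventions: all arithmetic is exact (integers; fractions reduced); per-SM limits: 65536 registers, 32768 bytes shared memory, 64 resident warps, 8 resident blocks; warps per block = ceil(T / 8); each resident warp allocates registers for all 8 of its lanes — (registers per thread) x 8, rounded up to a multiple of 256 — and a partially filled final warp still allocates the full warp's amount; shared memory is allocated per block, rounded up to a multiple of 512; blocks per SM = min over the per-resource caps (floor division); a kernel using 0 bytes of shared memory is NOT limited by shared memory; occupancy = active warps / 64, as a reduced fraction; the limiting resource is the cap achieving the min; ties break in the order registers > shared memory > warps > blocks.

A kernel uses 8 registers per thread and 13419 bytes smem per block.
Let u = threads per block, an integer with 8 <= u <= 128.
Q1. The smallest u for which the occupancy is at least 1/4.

Answer: u = 57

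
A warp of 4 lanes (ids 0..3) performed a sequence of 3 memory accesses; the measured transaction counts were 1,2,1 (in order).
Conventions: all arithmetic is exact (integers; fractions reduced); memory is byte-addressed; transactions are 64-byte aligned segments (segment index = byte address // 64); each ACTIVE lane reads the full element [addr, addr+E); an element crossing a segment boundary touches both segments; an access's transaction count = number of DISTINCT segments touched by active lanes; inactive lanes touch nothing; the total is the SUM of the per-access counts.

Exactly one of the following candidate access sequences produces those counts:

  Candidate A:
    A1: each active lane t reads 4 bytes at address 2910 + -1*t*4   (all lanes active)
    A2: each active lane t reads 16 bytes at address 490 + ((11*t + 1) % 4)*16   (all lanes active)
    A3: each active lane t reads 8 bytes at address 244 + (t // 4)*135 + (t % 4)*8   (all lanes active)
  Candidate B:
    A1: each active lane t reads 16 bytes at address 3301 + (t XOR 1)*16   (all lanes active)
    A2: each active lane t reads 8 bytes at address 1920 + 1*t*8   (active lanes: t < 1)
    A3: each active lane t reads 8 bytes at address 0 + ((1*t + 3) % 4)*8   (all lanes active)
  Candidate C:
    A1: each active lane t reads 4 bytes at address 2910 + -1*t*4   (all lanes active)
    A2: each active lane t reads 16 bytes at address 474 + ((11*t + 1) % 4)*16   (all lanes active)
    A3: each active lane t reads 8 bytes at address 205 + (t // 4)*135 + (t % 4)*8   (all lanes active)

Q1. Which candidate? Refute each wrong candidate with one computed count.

A: A3 gives 2 transactions, not 1
B: A1 gives 2 transactions, not 1
C: all counts match (1,2,1)

Answer: C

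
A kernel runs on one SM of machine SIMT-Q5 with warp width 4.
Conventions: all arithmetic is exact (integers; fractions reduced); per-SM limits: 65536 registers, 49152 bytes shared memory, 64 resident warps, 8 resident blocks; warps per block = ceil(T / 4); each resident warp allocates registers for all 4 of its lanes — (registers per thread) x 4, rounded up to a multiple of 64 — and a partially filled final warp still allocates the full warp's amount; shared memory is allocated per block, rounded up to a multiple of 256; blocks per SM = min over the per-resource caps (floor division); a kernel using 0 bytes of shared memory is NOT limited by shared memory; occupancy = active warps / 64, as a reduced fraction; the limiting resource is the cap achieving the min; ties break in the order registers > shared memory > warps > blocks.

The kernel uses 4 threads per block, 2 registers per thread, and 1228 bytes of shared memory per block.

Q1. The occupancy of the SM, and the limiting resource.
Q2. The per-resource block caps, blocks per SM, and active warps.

Answer: occupancy 1/8, limited by blocks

registers: 1024 blocks
shared memory: 38 blocks
warps: 64 blocks
blocks: 8 blocks

Answer: 8 blocks, 8 active warps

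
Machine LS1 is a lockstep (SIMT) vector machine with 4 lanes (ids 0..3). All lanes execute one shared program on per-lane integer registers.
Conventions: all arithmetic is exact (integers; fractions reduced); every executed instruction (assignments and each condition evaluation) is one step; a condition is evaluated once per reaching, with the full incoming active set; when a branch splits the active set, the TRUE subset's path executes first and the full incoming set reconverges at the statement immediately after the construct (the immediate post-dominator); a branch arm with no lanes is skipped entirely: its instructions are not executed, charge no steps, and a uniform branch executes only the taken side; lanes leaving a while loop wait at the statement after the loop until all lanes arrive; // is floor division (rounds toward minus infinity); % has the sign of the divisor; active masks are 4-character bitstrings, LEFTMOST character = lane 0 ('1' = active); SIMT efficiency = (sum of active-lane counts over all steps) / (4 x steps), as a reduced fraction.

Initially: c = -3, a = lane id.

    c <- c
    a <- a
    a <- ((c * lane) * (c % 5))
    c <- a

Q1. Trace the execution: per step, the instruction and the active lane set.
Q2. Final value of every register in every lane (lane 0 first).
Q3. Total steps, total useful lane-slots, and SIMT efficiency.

step 0: c <- c                       1111
step 1: a <- a                       1111
step 2: a <- ((c * lane) * (c % 5))  1111
step 3: c <- a                       1111

Answer: 4 steps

c: 0,-6,-12,-18
a: 0,-6,-12,-18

steps = 4; useful = 16; efficiency = 16/16 = 1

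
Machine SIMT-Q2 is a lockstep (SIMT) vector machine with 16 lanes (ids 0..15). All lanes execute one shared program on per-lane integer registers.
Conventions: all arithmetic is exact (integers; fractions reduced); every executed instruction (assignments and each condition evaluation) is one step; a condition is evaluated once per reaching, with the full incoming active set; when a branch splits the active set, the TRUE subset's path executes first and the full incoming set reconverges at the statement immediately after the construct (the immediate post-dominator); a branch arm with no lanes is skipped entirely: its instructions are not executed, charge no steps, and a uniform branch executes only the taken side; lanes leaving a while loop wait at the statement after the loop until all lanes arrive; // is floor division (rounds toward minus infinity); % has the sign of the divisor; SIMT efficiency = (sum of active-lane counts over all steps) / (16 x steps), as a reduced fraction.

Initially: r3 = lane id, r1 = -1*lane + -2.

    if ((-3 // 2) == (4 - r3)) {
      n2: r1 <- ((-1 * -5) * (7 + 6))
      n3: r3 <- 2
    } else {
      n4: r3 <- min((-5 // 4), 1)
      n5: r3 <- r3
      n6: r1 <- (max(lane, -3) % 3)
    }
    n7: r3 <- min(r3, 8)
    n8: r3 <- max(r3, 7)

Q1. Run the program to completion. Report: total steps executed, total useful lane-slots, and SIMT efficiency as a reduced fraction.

Answer: 8 steps, 95 useful, 95/128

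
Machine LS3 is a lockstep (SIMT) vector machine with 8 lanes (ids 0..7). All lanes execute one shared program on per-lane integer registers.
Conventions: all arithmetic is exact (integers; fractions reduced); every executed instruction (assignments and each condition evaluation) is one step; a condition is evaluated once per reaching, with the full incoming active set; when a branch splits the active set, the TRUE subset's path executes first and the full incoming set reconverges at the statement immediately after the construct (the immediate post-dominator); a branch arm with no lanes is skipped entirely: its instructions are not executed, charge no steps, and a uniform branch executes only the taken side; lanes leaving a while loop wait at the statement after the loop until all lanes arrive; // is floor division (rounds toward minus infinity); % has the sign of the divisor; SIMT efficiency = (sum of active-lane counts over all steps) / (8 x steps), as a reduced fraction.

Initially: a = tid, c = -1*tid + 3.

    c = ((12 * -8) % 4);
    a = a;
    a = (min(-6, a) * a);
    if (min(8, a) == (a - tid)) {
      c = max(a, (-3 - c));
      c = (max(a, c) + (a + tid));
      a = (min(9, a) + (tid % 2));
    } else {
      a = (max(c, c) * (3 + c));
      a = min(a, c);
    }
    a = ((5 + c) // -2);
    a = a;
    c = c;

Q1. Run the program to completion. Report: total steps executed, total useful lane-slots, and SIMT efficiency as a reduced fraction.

Answer: 12 steps, 73 useful, 73/96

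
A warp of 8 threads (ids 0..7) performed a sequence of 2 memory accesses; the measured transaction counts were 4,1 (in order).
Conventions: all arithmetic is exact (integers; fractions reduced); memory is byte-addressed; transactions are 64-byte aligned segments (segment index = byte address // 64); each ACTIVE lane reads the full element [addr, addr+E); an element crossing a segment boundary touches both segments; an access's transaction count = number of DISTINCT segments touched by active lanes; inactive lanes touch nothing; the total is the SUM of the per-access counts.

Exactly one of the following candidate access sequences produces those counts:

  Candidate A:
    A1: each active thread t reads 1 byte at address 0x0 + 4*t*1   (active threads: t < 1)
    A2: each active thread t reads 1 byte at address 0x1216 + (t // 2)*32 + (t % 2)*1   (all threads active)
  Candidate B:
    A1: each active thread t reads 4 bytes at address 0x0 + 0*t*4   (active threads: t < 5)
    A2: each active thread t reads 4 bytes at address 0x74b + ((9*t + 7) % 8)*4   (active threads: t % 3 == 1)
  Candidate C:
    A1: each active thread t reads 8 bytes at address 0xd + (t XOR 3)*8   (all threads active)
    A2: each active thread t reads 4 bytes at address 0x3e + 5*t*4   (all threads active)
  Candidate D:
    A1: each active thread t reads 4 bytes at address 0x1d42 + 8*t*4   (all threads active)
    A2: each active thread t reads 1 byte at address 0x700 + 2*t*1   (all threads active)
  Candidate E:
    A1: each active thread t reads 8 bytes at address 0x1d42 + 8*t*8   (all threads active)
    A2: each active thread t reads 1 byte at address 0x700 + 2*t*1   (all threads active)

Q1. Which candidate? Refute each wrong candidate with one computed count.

A: A1 gives 1 transaction, not 4
B: A1 gives 1 transaction, not 4
C: A1 gives 2 transactions, not 4
E: A1 gives 8 transactions, not 4
D: all counts match (4,1)

Answer: D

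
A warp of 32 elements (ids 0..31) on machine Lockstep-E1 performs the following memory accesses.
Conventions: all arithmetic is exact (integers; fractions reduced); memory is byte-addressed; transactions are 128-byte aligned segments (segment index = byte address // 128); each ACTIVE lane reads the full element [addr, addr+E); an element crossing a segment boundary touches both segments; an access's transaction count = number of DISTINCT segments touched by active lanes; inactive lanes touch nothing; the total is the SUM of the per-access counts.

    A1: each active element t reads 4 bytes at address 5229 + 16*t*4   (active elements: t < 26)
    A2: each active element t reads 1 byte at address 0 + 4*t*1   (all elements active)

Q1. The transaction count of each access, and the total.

A1: 14 transactions
A2: 1 transaction

Answer: 14,1; total 15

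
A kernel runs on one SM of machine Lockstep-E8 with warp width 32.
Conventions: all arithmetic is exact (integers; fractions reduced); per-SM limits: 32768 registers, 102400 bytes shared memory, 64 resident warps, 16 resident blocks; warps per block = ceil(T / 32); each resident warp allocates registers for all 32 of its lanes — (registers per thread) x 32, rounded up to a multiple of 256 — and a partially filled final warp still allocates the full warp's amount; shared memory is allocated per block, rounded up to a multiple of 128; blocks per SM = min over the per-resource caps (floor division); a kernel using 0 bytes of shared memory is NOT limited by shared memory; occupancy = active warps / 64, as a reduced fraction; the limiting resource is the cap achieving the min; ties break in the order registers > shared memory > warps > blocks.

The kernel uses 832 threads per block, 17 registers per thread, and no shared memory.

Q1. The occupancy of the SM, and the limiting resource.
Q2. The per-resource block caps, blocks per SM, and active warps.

Answer: occupancy 13/32, limited by registers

registers: 1 block
shared memory: no limit (kernel uses none)
warps: 2 blocks
blocks: 16 blocks

Answer: 1 block, 26 active warps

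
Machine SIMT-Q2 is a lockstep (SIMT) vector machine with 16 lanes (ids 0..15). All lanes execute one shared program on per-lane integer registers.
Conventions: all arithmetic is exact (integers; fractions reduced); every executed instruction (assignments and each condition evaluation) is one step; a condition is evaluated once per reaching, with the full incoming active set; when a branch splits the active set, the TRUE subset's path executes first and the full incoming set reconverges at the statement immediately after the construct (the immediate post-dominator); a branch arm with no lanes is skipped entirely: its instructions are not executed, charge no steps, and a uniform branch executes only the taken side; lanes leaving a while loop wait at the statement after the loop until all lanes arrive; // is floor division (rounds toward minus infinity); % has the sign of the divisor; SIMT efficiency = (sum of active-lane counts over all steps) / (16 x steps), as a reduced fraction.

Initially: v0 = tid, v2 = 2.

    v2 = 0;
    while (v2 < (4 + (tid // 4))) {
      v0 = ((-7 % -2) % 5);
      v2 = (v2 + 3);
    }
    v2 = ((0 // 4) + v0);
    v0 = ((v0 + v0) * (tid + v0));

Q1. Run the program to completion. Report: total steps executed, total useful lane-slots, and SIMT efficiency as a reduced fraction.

Answer: 13 steps, 172 useful, 43/52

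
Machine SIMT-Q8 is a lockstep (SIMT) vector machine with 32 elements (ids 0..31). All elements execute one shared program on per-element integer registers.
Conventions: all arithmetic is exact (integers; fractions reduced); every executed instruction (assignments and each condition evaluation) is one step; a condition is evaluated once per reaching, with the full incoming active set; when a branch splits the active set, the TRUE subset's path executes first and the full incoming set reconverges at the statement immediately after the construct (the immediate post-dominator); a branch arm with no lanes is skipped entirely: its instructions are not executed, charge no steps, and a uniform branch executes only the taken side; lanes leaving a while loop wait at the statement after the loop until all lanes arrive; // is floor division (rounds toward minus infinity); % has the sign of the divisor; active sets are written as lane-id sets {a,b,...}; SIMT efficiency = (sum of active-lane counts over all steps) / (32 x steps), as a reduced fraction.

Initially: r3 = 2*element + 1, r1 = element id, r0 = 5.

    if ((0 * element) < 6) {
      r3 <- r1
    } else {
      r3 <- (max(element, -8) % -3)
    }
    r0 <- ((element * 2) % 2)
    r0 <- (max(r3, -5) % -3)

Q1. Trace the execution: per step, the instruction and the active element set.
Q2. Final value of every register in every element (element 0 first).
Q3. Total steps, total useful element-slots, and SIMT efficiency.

step 0: eval ((0 * element) < 6)     {0,1,2,3,4,5,6,7,8,9,10,11,12,13,14,15,16,17,18,19,20,21,22,23,24,25,26,27,28,29,30,31}
step 1: r3 <- r1                     {0,1,2,3,4,5,6,7,8,9,10,11,12,13,14,15,16,17,18,19,20,21,22,23,24,25,26,27,28,29,30,31}
step 2: r0 <- ((element * 2) % 2)    {0,1,2,3,4,5,6,7,8,9,10,11,12,13,14,15,16,17,18,19,20,21,22,23,24,25,26,27,28,29,30,31}
step 3: r0 <- (max(r3, -5) % -3)     {0,1,2,3,4,5,6,7,8,9,10,11,12,13,14,15,16,17,18,19,20,21,22,23,24,25,26,27,28,29,30,31}

Answer: 4 steps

r3: 0,1,2,3,4,5,6,7,8,9,10,11,12,13,14,15,16,17,18,19,20,21,22,23,24,25,26,27,28,29,30,31
r1: 0,1,2,3,4,5,6,7,8,9,10,11,12,13,14,15,16,17,18,19,20,21,22,23,24,25,26,27,28,29,30,31
r0: 0,-2,-1,0,-2,-1,0,-2,-1,0,-2,-1,0,-2,-1,0,-2,-1,0,-2,-1,0,-2,-1,0,-2,-1,0,-2,-1,0,-2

steps = 4; useful = 128; efficiency = 128/128 = 1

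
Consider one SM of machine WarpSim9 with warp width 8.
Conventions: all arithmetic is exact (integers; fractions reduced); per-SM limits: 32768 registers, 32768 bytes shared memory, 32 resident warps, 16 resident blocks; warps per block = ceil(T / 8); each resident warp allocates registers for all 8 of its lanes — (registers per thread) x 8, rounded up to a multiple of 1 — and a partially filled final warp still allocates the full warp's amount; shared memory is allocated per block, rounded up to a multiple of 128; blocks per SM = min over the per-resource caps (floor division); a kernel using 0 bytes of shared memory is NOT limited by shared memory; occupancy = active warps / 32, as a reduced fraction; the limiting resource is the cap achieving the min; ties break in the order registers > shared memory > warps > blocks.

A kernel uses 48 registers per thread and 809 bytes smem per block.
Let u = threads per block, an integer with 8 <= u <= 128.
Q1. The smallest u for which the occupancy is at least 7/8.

Answer: u = 9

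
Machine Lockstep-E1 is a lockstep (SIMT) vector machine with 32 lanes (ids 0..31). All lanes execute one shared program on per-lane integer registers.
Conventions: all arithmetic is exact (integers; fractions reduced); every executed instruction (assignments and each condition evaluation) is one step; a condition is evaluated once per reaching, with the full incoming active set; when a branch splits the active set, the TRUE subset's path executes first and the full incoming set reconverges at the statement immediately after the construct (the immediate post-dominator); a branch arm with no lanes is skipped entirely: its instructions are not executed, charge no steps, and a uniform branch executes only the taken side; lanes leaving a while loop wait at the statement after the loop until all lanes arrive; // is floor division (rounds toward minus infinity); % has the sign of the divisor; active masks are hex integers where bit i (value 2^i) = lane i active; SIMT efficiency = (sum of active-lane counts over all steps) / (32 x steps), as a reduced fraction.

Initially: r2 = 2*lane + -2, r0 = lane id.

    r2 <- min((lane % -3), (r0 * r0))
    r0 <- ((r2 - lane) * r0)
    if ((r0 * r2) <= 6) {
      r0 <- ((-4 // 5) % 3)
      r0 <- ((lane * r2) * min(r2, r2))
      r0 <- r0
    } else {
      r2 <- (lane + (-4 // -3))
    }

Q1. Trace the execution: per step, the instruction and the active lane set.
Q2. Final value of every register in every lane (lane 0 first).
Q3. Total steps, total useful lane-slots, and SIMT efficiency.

step 0: r2 <- min((lane % -3), (r0 * r0)) 0xffffffff
step 1: r0 <- ((r2 - lane) * r0)     0xffffffff
step 2: eval ((r0 * r2) <= 6)        0xffffffff
step 3: r0 <- ((-4 // 5) % 3)        0x4924924f
step 4: r0 <- ((lane * r2) * min(r2, r2)) 0x4924924f
step 5: r0 <- r0                     0x4924924f
step 6: r2 <- (lane + (-4 // -3))    0xb6db6db0

Answer: 7 steps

r2: 0,-2,-1,0,5,6,0,8,9,0,11,12,0,14,15,0,17,18,0,20,21,0,23,24,0,26,27,0,29,30,0,32
r0: 0,4,2,0,-24,-30,0,-63,-72,0,-120,-132,0,-195,-210,0,-288,-306,0,-399,-420,0,-528,-552,0,-675,-702,0,-840,-870,0,-1023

steps = 7; useful = 154; efficiency = 154/224 = 11/16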